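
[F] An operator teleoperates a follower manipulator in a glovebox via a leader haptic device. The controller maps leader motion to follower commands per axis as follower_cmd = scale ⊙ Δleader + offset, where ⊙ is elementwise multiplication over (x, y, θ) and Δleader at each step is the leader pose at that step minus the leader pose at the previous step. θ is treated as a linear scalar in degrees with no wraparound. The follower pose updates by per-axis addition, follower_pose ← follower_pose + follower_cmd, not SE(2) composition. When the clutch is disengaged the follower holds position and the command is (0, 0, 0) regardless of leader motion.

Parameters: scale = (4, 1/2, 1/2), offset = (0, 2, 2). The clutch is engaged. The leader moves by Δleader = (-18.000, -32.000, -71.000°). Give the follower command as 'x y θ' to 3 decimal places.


-72.000 -14.000 -33.500

axis x: 4·-18.000 + 0 = -72.000
axis y: 1/2·-32.000 + 2 = -14.000
axis θ: 1/2·-71.000 + 2 = -33.500


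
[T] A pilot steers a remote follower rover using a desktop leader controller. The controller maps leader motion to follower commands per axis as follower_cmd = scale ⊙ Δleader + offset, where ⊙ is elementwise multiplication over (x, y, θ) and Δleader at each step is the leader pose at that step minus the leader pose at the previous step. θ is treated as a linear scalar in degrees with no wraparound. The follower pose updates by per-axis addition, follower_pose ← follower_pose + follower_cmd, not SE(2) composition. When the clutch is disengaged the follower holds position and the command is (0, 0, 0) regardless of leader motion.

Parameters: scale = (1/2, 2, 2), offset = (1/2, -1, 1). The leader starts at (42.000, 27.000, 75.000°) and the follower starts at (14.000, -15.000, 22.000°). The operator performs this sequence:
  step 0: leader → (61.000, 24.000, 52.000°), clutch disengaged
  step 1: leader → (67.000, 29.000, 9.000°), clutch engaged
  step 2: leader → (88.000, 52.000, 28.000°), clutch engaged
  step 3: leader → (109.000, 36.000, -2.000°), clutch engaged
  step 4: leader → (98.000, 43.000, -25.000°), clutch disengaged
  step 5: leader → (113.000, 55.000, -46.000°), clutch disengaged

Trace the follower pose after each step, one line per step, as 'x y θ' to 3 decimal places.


14.000 -15.000 22.000
17.500 -6.000 -63.000
28.500 39.000 -24.000
39.500 6.000 -83.000
39.500 6.000 -83.000
39.500 6.000 -83.000

step 0: Δleader=(19.000, -3.000, -23.000°), disengaged; cmd=(0,0,0) → follower holds at (14.000, -15.000, 22.000°)
step 1: Δleader=(6.000, 5.000, -43.000°), engaged; cmd=(3.500, 9.000, -85.000°) → follower=(17.500, -6.000, -63.000°)
step 2: Δleader=(21.000, 23.000, 19.000°), engaged; cmd=(11.000, 45.000, 39.000°) → follower=(28.500, 39.000, -24.000°)
step 3: Δleader=(21.000, -16.000, -30.000°), engaged; cmd=(11.000, -33.000, -59.000°) → follower=(39.500, 6.000, -83.000°)
step 4: Δleader=(-11.000, 7.000, -23.000°), disengaged; cmd=(0,0,0) → follower holds at (39.500, 6.000, -83.000°)
step 5: Δleader=(15.000, 12.000, -21.000°), disengaged; cmd=(0,0,0) → follower holds at (39.500, 6.000, -83.000°)


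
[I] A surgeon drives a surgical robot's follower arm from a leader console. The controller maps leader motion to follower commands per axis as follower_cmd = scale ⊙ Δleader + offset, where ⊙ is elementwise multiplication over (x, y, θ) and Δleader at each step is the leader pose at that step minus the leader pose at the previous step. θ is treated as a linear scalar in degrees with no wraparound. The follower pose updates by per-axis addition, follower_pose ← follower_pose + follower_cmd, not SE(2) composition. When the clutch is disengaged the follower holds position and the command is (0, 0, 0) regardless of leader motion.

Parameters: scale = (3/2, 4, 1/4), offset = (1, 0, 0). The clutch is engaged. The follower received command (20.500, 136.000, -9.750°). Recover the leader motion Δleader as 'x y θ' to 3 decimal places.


13.000 34.000 -39.000

axis x: (20.500 − 1) / (3/2) = 13.000
axis y: (136.000 − 0) / (4) = 34.000
axis θ: (-9.750 − 0) / (1/4) = -39.000


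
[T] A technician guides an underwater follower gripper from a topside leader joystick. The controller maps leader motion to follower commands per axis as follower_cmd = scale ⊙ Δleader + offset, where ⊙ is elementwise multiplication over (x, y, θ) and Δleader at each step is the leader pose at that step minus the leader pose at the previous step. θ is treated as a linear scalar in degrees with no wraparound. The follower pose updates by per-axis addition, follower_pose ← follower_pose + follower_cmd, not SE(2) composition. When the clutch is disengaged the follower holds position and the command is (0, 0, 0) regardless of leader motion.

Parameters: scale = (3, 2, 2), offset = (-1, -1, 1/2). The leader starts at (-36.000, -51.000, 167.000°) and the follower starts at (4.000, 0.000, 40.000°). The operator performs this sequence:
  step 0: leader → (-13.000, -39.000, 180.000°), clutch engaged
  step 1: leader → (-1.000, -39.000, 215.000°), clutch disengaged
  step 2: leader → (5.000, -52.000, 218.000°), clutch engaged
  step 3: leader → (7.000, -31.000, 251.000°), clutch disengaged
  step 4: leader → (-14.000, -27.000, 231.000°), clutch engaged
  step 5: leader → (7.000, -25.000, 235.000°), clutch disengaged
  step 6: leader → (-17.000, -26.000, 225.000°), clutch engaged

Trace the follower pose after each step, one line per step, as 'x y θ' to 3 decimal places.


72.000 23.000 66.500
72.000 23.000 66.500
89.000 -4.000 73.000
89.000 -4.000 73.000
25.000 3.000 33.500
25.000 3.000 33.500
-48.000 0.000 14.000

step 0: Δleader=(23.000, 12.000, 13.000°), engaged; cmd=(68.000, 23.000, 26.500°) → follower=(72.000, 23.000, 66.500°)
step 1: Δleader=(12.000, 0.000, 35.000°), disengaged; cmd=(0,0,0) → follower holds at (72.000, 23.000, 66.500°)
step 2: Δleader=(6.000, -13.000, 3.000°), engaged; cmd=(17.000, -27.000, 6.500°) → follower=(89.000, -4.000, 73.000°)
step 3: Δleader=(2.000, 21.000, 33.000°), disengaged; cmd=(0,0,0) → follower holds at (89.000, -4.000, 73.000°)
step 4: Δleader=(-21.000, 4.000, -20.000°), engaged; cmd=(-64.000, 7.000, -39.500°) → follower=(25.000, 3.000, 33.500°)
step 5: Δleader=(21.000, 2.000, 4.000°), disengaged; cmd=(0,0,0) → follower holds at (25.000, 3.000, 33.500°)
step 6: Δleader=(-24.000, -1.000, -10.000°), engaged; cmd=(-73.000, -3.000, -19.500°) → follower=(-48.000, 0.000, 14.000°)


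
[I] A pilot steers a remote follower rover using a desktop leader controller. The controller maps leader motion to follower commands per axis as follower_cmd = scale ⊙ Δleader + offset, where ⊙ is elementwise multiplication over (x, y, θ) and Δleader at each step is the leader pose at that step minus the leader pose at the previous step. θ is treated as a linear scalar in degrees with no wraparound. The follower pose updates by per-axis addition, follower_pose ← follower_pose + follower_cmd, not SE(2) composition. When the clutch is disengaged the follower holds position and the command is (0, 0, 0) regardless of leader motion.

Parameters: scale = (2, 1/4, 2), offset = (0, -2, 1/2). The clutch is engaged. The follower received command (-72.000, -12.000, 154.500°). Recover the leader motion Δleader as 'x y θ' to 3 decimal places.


axis x: (-72.000 − 0) / (2) = -36.000
axis y: (-12.000 − -2) / (1/4) = -40.000
axis θ: (154.500 − 1/2) / (2) = 77.000

-36.000 -40.000 77.000


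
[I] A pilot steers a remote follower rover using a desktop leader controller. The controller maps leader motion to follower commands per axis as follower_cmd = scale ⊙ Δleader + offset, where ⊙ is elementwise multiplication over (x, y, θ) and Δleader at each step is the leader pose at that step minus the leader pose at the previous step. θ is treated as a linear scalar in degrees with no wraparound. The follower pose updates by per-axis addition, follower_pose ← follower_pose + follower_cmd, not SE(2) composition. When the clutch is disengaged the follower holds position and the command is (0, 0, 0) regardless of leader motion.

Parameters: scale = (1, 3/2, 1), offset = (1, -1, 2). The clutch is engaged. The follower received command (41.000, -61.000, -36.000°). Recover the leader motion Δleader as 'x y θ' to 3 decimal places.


40.000 -40.000 -38.000

axis x: (41.000 − 1) / (1) = 40.000
axis y: (-61.000 − -1) / (3/2) = -40.000
axis θ: (-36.000 − 2) / (1) = -38.000


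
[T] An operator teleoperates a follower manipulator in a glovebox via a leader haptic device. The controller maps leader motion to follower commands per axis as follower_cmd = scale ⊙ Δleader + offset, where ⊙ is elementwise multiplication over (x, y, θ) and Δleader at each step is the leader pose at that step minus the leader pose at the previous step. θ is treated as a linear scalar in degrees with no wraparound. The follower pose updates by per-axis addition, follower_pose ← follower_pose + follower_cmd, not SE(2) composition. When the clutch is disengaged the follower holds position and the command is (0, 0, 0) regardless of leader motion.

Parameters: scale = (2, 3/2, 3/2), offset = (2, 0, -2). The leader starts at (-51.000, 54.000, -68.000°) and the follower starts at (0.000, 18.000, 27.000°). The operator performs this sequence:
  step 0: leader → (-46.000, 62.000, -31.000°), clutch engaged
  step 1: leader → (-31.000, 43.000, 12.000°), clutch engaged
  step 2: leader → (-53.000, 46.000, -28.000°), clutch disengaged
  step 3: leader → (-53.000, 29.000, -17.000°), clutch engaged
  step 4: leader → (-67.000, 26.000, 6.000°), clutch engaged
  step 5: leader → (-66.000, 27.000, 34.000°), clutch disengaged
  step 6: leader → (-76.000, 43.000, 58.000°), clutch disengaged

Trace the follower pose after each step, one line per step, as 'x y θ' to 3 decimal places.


12.000 30.000 80.500
44.000 1.500 143.000
44.000 1.500 143.000
46.000 -24.000 157.500
20.000 -28.500 190.000
20.000 -28.500 190.000
20.000 -28.500 190.000

step 0: Δleader=(5.000, 8.000, 37.000°), engaged; cmd=(12.000, 12.000, 53.500°) → follower=(12.000, 30.000, 80.500°)
step 1: Δleader=(15.000, -19.000, 43.000°), engaged; cmd=(32.000, -28.500, 62.500°) → follower=(44.000, 1.500, 143.000°)
step 2: Δleader=(-22.000, 3.000, -40.000°), disengaged; cmd=(0,0,0) → follower holds at (44.000, 1.500, 143.000°)
step 3: Δleader=(0.000, -17.000, 11.000°), engaged; cmd=(2.000, -25.500, 14.500°) → follower=(46.000, -24.000, 157.500°)
step 4: Δleader=(-14.000, -3.000, 23.000°), engaged; cmd=(-26.000, -4.500, 32.500°) → follower=(20.000, -28.500, 190.000°)
step 5: Δleader=(1.000, 1.000, 28.000°), disengaged; cmd=(0,0,0) → follower holds at (20.000, -28.500, 190.000°)
step 6: Δleader=(-10.000, 16.000, 24.000°), disengaged; cmd=(0,0,0) → follower holds at (20.000, -28.500, 190.000°)


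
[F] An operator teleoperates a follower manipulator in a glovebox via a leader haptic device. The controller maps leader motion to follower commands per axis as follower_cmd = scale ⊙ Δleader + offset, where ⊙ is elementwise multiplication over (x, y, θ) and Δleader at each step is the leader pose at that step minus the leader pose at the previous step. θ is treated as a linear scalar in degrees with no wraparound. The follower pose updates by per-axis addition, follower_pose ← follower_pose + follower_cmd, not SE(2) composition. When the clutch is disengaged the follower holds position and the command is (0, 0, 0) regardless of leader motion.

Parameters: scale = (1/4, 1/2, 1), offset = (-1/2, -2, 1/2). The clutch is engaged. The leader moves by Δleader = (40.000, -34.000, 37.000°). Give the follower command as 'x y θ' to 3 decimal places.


axis x: 1/4·40.000 + -1/2 = 9.500
axis y: 1/2·-34.000 + -2 = -19.000
axis θ: 1·37.000 + 1/2 = 37.500

9.500 -19.000 37.500


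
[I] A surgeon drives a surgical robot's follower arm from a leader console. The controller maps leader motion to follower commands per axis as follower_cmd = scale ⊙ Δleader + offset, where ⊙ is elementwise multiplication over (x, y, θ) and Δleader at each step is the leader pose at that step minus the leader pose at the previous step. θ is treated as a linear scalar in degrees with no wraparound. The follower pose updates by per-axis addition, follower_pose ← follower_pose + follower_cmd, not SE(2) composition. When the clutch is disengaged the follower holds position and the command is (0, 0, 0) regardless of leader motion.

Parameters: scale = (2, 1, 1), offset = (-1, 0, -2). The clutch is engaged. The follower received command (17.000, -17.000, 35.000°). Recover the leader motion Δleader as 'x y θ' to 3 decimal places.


9.000 -17.000 37.000

axis x: (17.000 − -1) / (2) = 9.000
axis y: (-17.000 − 0) / (1) = -17.000
axis θ: (35.000 − -2) / (1) = 37.000


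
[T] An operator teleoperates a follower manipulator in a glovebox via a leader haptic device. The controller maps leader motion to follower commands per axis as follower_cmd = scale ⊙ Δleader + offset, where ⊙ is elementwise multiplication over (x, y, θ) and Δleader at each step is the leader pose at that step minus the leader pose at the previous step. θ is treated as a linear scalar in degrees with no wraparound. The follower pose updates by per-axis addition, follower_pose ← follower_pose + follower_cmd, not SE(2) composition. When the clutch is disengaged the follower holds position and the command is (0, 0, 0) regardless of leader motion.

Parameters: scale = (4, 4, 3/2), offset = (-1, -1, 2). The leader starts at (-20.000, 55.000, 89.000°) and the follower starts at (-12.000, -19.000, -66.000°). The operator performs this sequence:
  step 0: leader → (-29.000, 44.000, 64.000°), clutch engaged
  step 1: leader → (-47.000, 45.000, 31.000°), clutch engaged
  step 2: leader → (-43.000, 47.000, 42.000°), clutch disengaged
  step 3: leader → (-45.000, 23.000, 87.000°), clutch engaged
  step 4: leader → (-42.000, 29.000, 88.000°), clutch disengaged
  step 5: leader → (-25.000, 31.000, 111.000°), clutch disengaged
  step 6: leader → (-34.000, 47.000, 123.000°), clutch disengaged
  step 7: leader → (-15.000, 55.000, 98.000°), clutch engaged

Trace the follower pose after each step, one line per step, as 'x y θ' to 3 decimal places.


-49.000 -64.000 -101.500
-122.000 -61.000 -149.000
-122.000 -61.000 -149.000
-131.000 -158.000 -79.500
-131.000 -158.000 -79.500
-131.000 -158.000 -79.500
-131.000 -158.000 -79.500
-56.000 -127.000 -115.000

step 0: Δleader=(-9.000, -11.000, -25.000°), engaged; cmd=(-37.000, -45.000, -35.500°) → follower=(-49.000, -64.000, -101.500°)
step 1: Δleader=(-18.000, 1.000, -33.000°), engaged; cmd=(-73.000, 3.000, -47.500°) → follower=(-122.000, -61.000, -149.000°)
step 2: Δleader=(4.000, 2.000, 11.000°), disengaged; cmd=(0,0,0) → follower holds at (-122.000, -61.000, -149.000°)
step 3: Δleader=(-2.000, -24.000, 45.000°), engaged; cmd=(-9.000, -97.000, 69.500°) → follower=(-131.000, -158.000, -79.500°)
step 4: Δleader=(3.000, 6.000, 1.000°), disengaged; cmd=(0,0,0) → follower holds at (-131.000, -158.000, -79.500°)
step 5: Δleader=(17.000, 2.000, 23.000°), disengaged; cmd=(0,0,0) → follower holds at (-131.000, -158.000, -79.500°)
step 6: Δleader=(-9.000, 16.000, 12.000°), disengaged; cmd=(0,0,0) → follower holds at (-131.000, -158.000, -79.500°)
step 7: Δleader=(19.000, 8.000, -25.000°), engaged; cmd=(75.000, 31.000, -35.500°) → follower=(-56.000, -127.000, -115.000°)


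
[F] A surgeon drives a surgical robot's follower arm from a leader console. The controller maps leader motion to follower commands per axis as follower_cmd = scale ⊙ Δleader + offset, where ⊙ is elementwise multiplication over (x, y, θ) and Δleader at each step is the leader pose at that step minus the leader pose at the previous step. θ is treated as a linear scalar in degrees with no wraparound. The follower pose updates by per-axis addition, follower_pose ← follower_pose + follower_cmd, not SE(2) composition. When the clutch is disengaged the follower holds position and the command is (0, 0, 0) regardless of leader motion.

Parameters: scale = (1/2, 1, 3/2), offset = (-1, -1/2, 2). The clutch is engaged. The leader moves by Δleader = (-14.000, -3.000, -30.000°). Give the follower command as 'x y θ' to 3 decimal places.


-8.000 -3.500 -43.000

axis x: 1/2·-14.000 + -1 = -8.000
axis y: 1·-3.000 + -1/2 = -3.500
axis θ: 3/2·-30.000 + 2 = -43.000


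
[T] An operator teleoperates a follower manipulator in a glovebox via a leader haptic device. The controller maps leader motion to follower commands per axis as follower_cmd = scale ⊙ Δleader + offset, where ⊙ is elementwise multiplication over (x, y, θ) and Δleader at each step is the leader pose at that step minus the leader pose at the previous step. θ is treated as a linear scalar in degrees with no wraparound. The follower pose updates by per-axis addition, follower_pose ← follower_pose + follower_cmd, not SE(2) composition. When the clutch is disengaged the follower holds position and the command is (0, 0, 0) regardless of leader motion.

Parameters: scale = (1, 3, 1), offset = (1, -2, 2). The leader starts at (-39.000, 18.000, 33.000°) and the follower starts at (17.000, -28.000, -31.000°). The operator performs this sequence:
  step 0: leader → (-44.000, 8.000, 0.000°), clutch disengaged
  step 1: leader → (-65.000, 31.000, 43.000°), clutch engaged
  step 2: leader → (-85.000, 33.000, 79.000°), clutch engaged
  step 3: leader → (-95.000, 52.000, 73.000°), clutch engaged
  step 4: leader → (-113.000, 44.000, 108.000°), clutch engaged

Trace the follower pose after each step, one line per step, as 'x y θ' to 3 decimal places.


17.000 -28.000 -31.000
-3.000 39.000 14.000
-22.000 43.000 52.000
-31.000 98.000 48.000
-48.000 72.000 85.000

step 0: Δleader=(-5.000, -10.000, -33.000°), disengaged; cmd=(0,0,0) → follower holds at (17.000, -28.000, -31.000°)
step 1: Δleader=(-21.000, 23.000, 43.000°), engaged; cmd=(-20.000, 67.000, 45.000°) → follower=(-3.000, 39.000, 14.000°)
step 2: Δleader=(-20.000, 2.000, 36.000°), engaged; cmd=(-19.000, 4.000, 38.000°) → follower=(-22.000, 43.000, 52.000°)
step 3: Δleader=(-10.000, 19.000, -6.000°), engaged; cmd=(-9.000, 55.000, -4.000°) → follower=(-31.000, 98.000, 48.000°)
step 4: Δleader=(-18.000, -8.000, 35.000°), engaged; cmd=(-17.000, -26.000, 37.000°) → follower=(-48.000, 72.000, 85.000°)


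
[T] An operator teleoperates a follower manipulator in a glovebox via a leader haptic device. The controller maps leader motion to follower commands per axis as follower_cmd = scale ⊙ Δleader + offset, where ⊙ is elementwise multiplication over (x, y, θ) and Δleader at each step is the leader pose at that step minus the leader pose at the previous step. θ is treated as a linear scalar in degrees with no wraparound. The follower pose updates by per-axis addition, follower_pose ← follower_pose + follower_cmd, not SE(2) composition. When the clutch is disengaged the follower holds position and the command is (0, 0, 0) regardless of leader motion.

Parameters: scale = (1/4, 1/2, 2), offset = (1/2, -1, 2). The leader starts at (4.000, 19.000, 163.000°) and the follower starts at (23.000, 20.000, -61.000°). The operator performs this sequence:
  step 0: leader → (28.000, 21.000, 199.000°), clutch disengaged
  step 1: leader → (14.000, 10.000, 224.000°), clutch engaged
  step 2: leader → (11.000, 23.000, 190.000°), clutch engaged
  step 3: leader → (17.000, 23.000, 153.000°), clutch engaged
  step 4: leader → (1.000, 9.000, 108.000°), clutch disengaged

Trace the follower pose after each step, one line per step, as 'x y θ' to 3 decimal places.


23.000 20.000 -61.000
20.000 13.500 -9.000
19.750 19.000 -75.000
21.750 18.000 -147.000
21.750 18.000 -147.000

step 0: Δleader=(24.000, 2.000, 36.000°), disengaged; cmd=(0,0,0) → follower holds at (23.000, 20.000, -61.000°)
step 1: Δleader=(-14.000, -11.000, 25.000°), engaged; cmd=(-3.000, -6.500, 52.000°) → follower=(20.000, 13.500, -9.000°)
step 2: Δleader=(-3.000, 13.000, -34.000°), engaged; cmd=(-0.250, 5.500, -66.000°) → follower=(19.750, 19.000, -75.000°)
step 3: Δleader=(6.000, 0.000, -37.000°), engaged; cmd=(2.000, -1.000, -72.000°) → follower=(21.750, 18.000, -147.000°)
step 4: Δleader=(-16.000, -14.000, -45.000°), disengaged; cmd=(0,0,0) → follower holds at (21.750, 18.000, -147.000°)


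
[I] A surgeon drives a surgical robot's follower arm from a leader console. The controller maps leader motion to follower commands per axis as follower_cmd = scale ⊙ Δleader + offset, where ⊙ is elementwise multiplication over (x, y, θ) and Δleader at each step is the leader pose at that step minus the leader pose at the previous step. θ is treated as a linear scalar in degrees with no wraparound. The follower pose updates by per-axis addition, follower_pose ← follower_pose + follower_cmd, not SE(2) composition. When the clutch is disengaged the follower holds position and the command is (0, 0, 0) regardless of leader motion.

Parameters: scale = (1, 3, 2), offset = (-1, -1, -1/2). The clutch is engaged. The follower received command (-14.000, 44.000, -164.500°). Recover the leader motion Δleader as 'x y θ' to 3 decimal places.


axis x: (-14.000 − -1) / (1) = -13.000
axis y: (44.000 − -1) / (3) = 15.000
axis θ: (-164.500 − -1/2) / (2) = -82.000

-13.000 15.000 -82.000


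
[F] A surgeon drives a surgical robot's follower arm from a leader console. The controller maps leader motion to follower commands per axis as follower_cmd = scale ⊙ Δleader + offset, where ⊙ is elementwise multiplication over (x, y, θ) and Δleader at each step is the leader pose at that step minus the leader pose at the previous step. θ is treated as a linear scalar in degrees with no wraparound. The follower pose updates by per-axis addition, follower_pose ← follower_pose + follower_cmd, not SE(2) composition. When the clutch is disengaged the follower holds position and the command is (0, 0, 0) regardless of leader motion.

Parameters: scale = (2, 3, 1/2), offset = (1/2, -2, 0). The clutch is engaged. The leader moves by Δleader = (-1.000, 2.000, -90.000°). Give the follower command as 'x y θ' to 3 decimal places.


axis x: 2·-1.000 + 1/2 = -1.500
axis y: 3·2.000 + -2 = 4.000
axis θ: 1/2·-90.000 + 0 = -45.000

-1.500 4.000 -45.000


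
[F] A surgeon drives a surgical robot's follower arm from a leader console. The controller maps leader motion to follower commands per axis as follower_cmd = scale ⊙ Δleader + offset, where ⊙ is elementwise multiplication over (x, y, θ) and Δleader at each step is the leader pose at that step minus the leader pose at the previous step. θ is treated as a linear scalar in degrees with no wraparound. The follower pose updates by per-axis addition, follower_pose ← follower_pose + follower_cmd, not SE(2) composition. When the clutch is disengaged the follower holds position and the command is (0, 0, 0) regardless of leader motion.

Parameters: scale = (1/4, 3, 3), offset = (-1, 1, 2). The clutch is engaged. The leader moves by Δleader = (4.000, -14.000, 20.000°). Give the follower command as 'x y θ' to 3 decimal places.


0.000 -41.000 62.000

axis x: 1/4·4.000 + -1 = 0.000
axis y: 3·-14.000 + 1 = -41.000
axis θ: 3·20.000 + 2 = 62.000


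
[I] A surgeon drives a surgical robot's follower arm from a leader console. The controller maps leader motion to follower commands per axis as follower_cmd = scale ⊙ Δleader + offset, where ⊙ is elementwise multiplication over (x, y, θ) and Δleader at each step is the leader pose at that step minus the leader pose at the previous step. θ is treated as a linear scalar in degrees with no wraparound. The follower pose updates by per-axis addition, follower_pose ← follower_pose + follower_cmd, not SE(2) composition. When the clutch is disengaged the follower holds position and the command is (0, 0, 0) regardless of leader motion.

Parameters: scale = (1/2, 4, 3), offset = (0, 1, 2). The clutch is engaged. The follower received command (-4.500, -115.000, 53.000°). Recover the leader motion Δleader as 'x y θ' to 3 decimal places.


axis x: (-4.500 − 0) / (1/2) = -9.000
axis y: (-115.000 − 1) / (4) = -29.000
axis θ: (53.000 − 2) / (3) = 17.000

-9.000 -29.000 17.000


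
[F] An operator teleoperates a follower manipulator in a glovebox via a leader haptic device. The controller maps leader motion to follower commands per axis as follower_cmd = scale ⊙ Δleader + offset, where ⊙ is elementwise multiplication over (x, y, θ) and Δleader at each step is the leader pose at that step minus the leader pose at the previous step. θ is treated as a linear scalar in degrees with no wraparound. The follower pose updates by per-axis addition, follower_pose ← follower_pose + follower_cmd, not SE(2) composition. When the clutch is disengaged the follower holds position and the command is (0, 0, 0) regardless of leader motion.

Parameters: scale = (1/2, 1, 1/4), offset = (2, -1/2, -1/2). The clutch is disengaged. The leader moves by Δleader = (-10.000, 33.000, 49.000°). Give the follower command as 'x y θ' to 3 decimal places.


clutch disengaged → follower holds; cmd = (0, 0, 0)

0.000 0.000 0.000


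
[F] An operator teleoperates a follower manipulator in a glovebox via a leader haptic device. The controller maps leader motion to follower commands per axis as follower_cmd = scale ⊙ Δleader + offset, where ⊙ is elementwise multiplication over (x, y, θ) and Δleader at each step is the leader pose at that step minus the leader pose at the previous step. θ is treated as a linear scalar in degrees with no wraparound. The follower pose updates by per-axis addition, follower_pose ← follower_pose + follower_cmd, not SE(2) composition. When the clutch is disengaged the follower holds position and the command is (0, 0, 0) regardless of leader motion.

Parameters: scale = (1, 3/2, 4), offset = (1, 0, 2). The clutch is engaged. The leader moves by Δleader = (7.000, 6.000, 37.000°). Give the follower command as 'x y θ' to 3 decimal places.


axis x: 1·7.000 + 1 = 8.000
axis y: 3/2·6.000 + 0 = 9.000
axis θ: 4·37.000 + 2 = 150.000

8.000 9.000 150.000


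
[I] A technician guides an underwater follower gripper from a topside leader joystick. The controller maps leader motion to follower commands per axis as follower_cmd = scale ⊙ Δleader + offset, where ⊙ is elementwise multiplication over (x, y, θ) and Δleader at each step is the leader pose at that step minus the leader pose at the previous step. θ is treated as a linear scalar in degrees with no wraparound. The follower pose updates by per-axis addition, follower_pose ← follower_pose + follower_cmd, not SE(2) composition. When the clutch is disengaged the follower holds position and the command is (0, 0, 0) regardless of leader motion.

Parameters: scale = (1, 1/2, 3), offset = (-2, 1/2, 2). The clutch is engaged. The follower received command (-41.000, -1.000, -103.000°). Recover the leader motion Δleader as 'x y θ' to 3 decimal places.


axis x: (-41.000 − -2) / (1) = -39.000
axis y: (-1.000 − 1/2) / (1/2) = -3.000
axis θ: (-103.000 − 2) / (3) = -35.000

-39.000 -3.000 -35.000


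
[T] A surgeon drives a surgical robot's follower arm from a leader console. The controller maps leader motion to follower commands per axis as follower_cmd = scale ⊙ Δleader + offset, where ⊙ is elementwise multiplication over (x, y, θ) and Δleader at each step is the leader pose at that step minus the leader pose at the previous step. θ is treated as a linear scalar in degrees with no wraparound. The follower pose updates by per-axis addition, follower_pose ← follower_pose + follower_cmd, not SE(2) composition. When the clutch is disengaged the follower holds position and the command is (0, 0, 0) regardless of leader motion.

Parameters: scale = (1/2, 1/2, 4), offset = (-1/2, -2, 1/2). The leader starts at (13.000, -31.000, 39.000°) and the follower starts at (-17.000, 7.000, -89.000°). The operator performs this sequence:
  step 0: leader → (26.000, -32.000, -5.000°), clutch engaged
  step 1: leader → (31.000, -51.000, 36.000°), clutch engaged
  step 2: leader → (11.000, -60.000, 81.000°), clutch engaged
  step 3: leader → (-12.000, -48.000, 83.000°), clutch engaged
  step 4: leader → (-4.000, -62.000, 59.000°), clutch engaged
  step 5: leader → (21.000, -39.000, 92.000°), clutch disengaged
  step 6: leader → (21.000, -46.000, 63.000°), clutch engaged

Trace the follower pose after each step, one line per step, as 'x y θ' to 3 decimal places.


-11.000 4.500 -264.500
-9.000 -7.000 -100.000
-19.500 -13.500 80.500
-31.500 -9.500 89.000
-28.000 -18.500 -6.500
-28.000 -18.500 -6.500
-28.500 -24.000 -122.000

step 0: Δleader=(13.000, -1.000, -44.000°), engaged; cmd=(6.000, -2.500, -175.500°) → follower=(-11.000, 4.500, -264.500°)
step 1: Δleader=(5.000, -19.000, 41.000°), engaged; cmd=(2.000, -11.500, 164.500°) → follower=(-9.000, -7.000, -100.000°)
step 2: Δleader=(-20.000, -9.000, 45.000°), engaged; cmd=(-10.500, -6.500, 180.500°) → follower=(-19.500, -13.500, 80.500°)
step 3: Δleader=(-23.000, 12.000, 2.000°), engaged; cmd=(-12.000, 4.000, 8.500°) → follower=(-31.500, -9.500, 89.000°)
step 4: Δleader=(8.000, -14.000, -24.000°), engaged; cmd=(3.500, -9.000, -95.500°) → follower=(-28.000, -18.500, -6.500°)
step 5: Δleader=(25.000, 23.000, 33.000°), disengaged; cmd=(0,0,0) → follower holds at (-28.000, -18.500, -6.500°)
step 6: Δleader=(0.000, -7.000, -29.000°), engaged; cmd=(-0.500, -5.500, -115.500°) → follower=(-28.500, -24.000, -122.000°)


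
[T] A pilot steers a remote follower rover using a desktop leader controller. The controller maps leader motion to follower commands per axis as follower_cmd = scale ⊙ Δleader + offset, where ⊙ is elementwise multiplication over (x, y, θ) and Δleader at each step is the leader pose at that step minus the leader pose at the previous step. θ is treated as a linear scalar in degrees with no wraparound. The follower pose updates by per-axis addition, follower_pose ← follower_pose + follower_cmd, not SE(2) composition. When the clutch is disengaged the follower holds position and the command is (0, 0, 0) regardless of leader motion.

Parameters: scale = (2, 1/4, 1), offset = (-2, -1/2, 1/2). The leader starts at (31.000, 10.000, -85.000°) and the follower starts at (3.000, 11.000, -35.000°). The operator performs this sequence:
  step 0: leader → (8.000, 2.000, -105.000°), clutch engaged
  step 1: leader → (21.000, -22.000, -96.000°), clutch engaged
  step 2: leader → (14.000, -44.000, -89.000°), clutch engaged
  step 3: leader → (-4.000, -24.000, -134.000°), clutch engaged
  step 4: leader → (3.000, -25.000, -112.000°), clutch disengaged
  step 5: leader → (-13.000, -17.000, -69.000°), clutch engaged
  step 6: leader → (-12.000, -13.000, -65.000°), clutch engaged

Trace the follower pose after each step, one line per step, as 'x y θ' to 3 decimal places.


-45.000 8.500 -54.500
-21.000 2.000 -45.000
-37.000 -4.000 -37.500
-75.000 0.500 -82.000
-75.000 0.500 -82.000
-109.000 2.000 -38.500
-109.000 2.500 -34.000

step 0: Δleader=(-23.000, -8.000, -20.000°), engaged; cmd=(-48.000, -2.500, -19.500°) → follower=(-45.000, 8.500, -54.500°)
step 1: Δleader=(13.000, -24.000, 9.000°), engaged; cmd=(24.000, -6.500, 9.500°) → follower=(-21.000, 2.000, -45.000°)
step 2: Δleader=(-7.000, -22.000, 7.000°), engaged; cmd=(-16.000, -6.000, 7.500°) → follower=(-37.000, -4.000, -37.500°)
step 3: Δleader=(-18.000, 20.000, -45.000°), engaged; cmd=(-38.000, 4.500, -44.500°) → follower=(-75.000, 0.500, -82.000°)
step 4: Δleader=(7.000, -1.000, 22.000°), disengaged; cmd=(0,0,0) → follower holds at (-75.000, 0.500, -82.000°)
step 5: Δleader=(-16.000, 8.000, 43.000°), engaged; cmd=(-34.000, 1.500, 43.500°) → follower=(-109.000, 2.000, -38.500°)
step 6: Δleader=(1.000, 4.000, 4.000°), engaged; cmd=(0.000, 0.500, 4.500°) → follower=(-109.000, 2.500, -34.000°)


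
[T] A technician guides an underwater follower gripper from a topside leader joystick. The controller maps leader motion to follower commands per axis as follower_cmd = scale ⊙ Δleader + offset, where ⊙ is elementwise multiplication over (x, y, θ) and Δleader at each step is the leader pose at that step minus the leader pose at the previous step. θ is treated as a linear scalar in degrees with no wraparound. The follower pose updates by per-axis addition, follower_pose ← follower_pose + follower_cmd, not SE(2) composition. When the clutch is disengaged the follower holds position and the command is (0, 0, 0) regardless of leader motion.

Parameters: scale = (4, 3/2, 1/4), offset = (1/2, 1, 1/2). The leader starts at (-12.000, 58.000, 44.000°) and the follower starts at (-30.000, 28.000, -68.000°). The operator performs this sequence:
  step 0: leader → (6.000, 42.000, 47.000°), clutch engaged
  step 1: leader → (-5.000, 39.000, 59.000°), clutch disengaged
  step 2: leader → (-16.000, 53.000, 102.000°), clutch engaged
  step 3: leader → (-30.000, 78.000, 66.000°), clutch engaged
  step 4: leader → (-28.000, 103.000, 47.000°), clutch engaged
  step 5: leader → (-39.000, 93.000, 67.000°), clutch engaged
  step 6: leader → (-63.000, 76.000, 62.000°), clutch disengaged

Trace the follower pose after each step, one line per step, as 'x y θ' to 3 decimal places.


step 0: Δleader=(18.000, -16.000, 3.000°), engaged; cmd=(72.500, -23.000, 1.250°) → follower=(42.500, 5.000, -66.750°)
step 1: Δleader=(-11.000, -3.000, 12.000°), disengaged; cmd=(0,0,0) → follower holds at (42.500, 5.000, -66.750°)
step 2: Δleader=(-11.000, 14.000, 43.000°), engaged; cmd=(-43.500, 22.000, 11.250°) → follower=(-1.000, 27.000, -55.500°)
step 3: Δleader=(-14.000, 25.000, -36.000°), engaged; cmd=(-55.500, 38.500, -8.500°) → follower=(-56.500, 65.500, -64.000°)
step 4: Δleader=(2.000, 25.000, -19.000°), engaged; cmd=(8.500, 38.500, -4.250°) → follower=(-48.000, 104.000, -68.250°)
step 5: Δleader=(-11.000, -10.000, 20.000°), engaged; cmd=(-43.500, -14.000, 5.500°) → follower=(-91.500, 90.000, -62.750°)
step 6: Δleader=(-24.000, -17.000, -5.000°), disengaged; cmd=(0,0,0) → follower holds at (-91.500, 90.000, -62.750°)

42.500 5.000 -66.750
42.500 5.000 -66.750
-1.000 27.000 -55.500
-56.500 65.500 -64.000
-48.000 104.000 -68.250
-91.500 90.000 -62.750
-91.500 90.000 -62.750


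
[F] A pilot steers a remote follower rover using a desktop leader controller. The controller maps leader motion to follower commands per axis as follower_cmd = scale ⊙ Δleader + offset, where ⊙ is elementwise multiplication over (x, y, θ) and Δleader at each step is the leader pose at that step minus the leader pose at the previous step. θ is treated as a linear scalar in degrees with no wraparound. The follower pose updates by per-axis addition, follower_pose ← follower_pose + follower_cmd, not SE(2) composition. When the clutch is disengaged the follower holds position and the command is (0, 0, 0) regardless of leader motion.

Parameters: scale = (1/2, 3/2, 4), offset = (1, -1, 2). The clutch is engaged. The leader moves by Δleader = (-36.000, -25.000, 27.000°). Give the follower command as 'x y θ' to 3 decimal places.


axis x: 1/2·-36.000 + 1 = -17.000
axis y: 3/2·-25.000 + -1 = -38.500
axis θ: 4·27.000 + 2 = 110.000

-17.000 -38.500 110.000


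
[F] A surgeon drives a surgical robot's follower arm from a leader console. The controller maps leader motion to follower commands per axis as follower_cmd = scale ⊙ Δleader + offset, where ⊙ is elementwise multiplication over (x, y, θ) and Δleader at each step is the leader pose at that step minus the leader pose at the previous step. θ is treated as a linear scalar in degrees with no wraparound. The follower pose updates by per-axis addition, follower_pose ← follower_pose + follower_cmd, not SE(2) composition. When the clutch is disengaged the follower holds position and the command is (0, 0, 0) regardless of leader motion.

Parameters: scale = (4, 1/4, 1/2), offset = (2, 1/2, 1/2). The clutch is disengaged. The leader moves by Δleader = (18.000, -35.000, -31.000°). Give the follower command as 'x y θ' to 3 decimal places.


0.000 0.000 0.000

clutch disengaged → follower holds; cmd = (0, 0, 0)


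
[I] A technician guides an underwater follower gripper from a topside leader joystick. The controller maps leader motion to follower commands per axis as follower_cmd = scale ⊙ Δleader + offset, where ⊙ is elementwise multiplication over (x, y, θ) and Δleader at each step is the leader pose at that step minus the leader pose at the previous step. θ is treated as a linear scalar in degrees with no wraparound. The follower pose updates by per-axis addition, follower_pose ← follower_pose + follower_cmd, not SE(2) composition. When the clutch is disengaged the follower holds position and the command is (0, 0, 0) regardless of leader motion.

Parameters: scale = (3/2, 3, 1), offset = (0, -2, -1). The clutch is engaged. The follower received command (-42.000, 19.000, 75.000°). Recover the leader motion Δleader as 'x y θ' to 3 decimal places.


axis x: (-42.000 − 0) / (3/2) = -28.000
axis y: (19.000 − -2) / (3) = 7.000
axis θ: (75.000 − -1) / (1) = 76.000

-28.000 7.000 76.000


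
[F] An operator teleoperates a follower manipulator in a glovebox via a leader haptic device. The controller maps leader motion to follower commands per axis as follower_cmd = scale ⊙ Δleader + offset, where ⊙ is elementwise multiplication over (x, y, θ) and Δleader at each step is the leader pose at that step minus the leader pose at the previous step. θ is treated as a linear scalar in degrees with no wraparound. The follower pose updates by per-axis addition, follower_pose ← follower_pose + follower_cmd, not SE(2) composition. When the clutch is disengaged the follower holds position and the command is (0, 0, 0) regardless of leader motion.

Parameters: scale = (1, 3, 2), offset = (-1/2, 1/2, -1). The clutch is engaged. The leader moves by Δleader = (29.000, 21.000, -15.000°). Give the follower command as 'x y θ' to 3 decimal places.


axis x: 1·29.000 + -1/2 = 28.500
axis y: 3·21.000 + 1/2 = 63.500
axis θ: 2·-15.000 + -1 = -31.000

28.500 63.500 -31.000


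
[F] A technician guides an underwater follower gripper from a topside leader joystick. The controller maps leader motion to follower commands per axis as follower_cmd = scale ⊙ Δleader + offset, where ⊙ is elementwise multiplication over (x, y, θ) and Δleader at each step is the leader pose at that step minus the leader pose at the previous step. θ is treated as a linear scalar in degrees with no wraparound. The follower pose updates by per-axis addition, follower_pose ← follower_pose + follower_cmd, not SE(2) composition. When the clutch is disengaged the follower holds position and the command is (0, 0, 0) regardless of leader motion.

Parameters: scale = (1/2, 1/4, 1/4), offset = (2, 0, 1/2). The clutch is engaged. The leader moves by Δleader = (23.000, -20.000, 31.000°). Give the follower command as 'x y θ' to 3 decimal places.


axis x: 1/2·23.000 + 2 = 13.500
axis y: 1/4·-20.000 + 0 = -5.000
axis θ: 1/4·31.000 + 1/2 = 8.250

13.500 -5.000 8.250


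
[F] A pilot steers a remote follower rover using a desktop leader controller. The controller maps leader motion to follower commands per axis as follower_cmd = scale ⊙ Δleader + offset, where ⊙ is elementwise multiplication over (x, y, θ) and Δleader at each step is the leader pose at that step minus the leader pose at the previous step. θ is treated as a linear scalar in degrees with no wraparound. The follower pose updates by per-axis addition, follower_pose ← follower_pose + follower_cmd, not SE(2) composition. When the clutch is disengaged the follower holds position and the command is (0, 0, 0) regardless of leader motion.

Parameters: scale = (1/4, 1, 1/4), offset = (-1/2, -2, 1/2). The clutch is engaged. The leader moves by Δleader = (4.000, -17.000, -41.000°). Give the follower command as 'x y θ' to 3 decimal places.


0.500 -19.000 -9.750

axis x: 1/4·4.000 + -1/2 = 0.500
axis y: 1·-17.000 + -2 = -19.000
axis θ: 1/4·-41.000 + 1/2 = -9.750
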